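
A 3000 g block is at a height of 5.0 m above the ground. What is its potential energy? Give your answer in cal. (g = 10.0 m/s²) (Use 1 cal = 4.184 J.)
Convert to SI: m = 3.0 kg, h = 5.0 m
PE = mgh = (3.0)(10.0)(5.0) = 150.0 J = 35.85 cal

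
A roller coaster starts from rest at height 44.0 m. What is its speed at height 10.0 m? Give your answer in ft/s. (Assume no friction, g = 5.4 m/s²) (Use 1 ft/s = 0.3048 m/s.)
mgh₁ = mgh₂ + ½mv² ⇒ v = √(2g(h₁−h₂)) = √(2·5.4·34.0) = 19.1625 m/s = 62.87 ft/s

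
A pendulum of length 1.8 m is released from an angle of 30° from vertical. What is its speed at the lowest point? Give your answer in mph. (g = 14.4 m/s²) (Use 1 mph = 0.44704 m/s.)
h = L(1 − cosθ) = 1.8(1 − cos30°) = 0.241154 m
v = √(2gh) = √(2·14.4·0.241154) = 2.63538 m/s = 5.895 mph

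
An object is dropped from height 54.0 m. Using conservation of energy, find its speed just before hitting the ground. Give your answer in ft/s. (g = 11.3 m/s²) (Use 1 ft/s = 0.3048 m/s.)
mgh = ½mv² ⇒ v = √(2gh) = √(2·11.3·54.0) = 34.9342 m/s = 114.6 ft/s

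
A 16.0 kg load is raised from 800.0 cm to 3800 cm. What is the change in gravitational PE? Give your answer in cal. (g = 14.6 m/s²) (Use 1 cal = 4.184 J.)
Convert to SI: m = 16.0 kg, Δh = 30.0 m
ΔPE = mgΔh = (16.0)(14.6)(30.0) = 7008.0 J = 1675 cal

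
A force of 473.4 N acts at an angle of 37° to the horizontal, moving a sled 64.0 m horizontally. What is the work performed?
W = F·d·cosθ = (473.4)(64.0)cos(37°) = 24200 J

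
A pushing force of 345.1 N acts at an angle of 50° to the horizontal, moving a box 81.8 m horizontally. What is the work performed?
W = F·d·cosθ = (345.1)(81.8)cos(50°) = 18150 J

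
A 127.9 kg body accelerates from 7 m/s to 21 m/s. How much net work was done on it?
W = ΔKE = ½m(v₂² − v₁²) = ½(127.9)(21² − 7²) = 25068.4 J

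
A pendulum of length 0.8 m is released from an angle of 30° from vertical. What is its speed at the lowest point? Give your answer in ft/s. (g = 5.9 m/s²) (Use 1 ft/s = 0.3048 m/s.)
h = L(1 − cosθ) = 0.8(1 − cos30°) = 0.10718 m
v = √(2gh) = √(2·5.9·0.10718) = 1.1246 m/s = 3.69 ft/s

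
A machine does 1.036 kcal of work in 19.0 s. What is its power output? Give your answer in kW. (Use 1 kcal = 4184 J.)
Convert to SI: W = 4334.62 J, t = 19.0 s
P = W/t = 4334.62/19.0 = 228.138 W = 0.2281 kW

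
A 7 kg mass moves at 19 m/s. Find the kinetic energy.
KE = ½mv² = ½(7)(19)² = 1263.5 J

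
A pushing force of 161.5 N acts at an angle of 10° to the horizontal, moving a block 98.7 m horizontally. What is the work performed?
W = F·d·cosθ = (161.5)(98.7)cos(10°) = 15700 J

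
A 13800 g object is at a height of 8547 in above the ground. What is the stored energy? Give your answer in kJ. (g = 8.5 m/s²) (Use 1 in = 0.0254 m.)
Convert to SI: m = 13.8 kg, h = 217.094 m
PE = mgh = (13.8)(8.5)(217.094) = 25465.1 J = 25.47 kJ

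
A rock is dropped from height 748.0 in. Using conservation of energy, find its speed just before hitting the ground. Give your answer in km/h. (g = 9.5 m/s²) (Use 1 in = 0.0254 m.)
Convert to SI: h = 18.9992 m
mgh = ½mv² ⇒ v = √(2gh) = √(2·9.5·18.9992) = 18.9996 m/s = 68.4 km/h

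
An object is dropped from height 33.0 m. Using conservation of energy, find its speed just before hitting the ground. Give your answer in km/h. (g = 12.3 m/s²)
mgh = ½mv² ⇒ v = √(2gh) = √(2·12.3·33.0) = 28.4921 m/s = 102.6 km/h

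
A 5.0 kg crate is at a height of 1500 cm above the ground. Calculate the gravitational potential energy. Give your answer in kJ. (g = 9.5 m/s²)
Convert to SI: m = 5.0 kg, h = 15.0 m
PE = mgh = (5.0)(9.5)(15.0) = 712.5 J = 0.7125 kJ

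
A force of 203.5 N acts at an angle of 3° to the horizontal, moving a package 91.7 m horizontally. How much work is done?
W = F·d·cosθ = (203.5)(91.7)cos(3°) = 18640 J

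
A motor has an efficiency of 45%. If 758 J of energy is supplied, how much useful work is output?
W_out = η·W_in = 0.45·758 = 341.1 J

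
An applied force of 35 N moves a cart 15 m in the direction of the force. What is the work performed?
W = F·d = (35)(15) = 525.0 J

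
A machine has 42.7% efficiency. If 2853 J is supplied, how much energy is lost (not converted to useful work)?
W_lost = W_in(1 − η) = 2853·(1 − 0.427) = 1635 J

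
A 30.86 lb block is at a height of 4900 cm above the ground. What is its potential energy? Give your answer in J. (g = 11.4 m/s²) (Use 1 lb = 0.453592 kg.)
Convert to SI: m = 13.9978 kg, h = 49.0 m
PE = mgh = (13.9978)(11.4)(49.0) = 7819 J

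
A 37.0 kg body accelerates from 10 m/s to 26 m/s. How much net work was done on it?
W = ΔKE = ½m(v₂² − v₁²) = ½(37.0)(26² − 10²) = 10656.0 J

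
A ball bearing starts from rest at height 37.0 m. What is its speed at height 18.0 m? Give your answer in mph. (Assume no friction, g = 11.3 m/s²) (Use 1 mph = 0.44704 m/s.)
mgh₁ = mgh₂ + ½mv² ⇒ v = √(2g(h₁−h₂)) = √(2·11.3·19.0) = 20.722 m/s = 46.35 mph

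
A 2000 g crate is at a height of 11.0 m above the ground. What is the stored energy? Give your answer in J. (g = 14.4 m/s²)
Convert to SI: m = 2.0 kg, h = 11.0 m
PE = mgh = (2.0)(14.4)(11.0) = 316.8 J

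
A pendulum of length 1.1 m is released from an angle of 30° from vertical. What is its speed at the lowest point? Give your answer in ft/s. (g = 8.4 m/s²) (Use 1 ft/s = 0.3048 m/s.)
h = L(1 − cosθ) = 1.1(1 − cos30°) = 0.147372 m
v = √(2gh) = √(2·8.4·0.147372) = 1.57348 m/s = 5.162 ft/s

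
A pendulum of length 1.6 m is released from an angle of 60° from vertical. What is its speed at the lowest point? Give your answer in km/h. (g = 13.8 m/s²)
h = L(1 − cosθ) = 1.6(1 − cos60°) = 0.8 m
v = √(2gh) = √(2·13.8·0.8) = 4.69894 m/s = 16.92 km/h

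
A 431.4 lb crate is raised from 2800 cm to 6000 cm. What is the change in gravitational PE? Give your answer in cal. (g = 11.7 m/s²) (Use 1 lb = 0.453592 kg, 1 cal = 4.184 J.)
Convert to SI: m = 195.68 kg, Δh = 32.0 m
ΔPE = mgΔh = (195.68)(11.7)(32.0) = 73262.4 J = 17510 cal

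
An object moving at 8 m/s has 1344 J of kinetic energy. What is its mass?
m = 2·KE/v² = 2·1344/(8)² = 42.0 kg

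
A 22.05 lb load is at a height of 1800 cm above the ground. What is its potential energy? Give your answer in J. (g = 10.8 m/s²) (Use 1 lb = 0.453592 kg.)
Convert to SI: m = 10.0017 kg, h = 18.0 m
PE = mgh = (10.0017)(10.8)(18.0) = 1944 J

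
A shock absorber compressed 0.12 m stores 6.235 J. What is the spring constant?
k = 2·PE/x² = 2·6.235/(0.12)² = 866.0 N/m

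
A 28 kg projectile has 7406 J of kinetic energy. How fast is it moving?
v = √(2·KE/m) = √(2·7406/28) = 23.0 m/s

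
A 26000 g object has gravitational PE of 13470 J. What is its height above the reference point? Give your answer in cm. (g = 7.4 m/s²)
Convert to SI: m = 26.0 kg, PE = 13470.0 J
h = PE/(mg) = 13470.0/(26.0·7.4) = 70.0104 m = 7001 cm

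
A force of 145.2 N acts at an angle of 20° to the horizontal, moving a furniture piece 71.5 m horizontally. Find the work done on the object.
W = F·d·cosθ = (145.2)(71.5)cos(20°) = 9756 J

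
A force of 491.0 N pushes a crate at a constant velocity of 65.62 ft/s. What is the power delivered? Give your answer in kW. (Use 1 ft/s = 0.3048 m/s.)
Convert to SI: F = 491.0 N, v = 20.001 m/s
P = Fv = (491.0)(20.001) = 9820.48 W = 9.82 kW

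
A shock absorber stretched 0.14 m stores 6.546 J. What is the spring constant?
k = 2·PE/x² = 2·6.546/(0.14)² = 668.0 N/m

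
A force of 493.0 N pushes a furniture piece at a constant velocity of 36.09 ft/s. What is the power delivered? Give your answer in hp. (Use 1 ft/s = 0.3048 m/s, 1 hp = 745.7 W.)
Convert to SI: F = 493.0 N, v = 11.0002 m/s
P = Fv = (493.0)(11.0002) = 5423.11 W = 7.273 hp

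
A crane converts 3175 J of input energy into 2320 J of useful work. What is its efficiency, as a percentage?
η = W_out/W_in = 2320/3175 = 73.07%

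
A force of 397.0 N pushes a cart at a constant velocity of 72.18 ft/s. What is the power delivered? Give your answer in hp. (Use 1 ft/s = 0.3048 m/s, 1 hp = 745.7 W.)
Convert to SI: F = 397.0 N, v = 22.0005 m/s
P = Fv = (397.0)(22.0005) = 8734.18 W = 11.71 hp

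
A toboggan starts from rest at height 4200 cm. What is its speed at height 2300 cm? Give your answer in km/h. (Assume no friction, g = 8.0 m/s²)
Convert to SI: h₁−h₂ = 19.0 m
mgh₁ = mgh₂ + ½mv² ⇒ v = √(2g(h₁−h₂)) = √(2·8.0·19.0) = 17.4356 m/s = 62.77 km/h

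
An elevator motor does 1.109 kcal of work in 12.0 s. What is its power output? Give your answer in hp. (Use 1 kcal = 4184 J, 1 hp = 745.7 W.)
Convert to SI: W = 4640.06 J, t = 12.0 s
P = W/t = 4640.06/12.0 = 386.671 W = 0.5185 hp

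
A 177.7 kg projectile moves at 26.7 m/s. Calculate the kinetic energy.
KE = ½mv² = ½(177.7)(26.7)² = 63340 J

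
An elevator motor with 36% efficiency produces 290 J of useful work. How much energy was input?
W_in = W_out/η = 290/0.36 = 805.6 J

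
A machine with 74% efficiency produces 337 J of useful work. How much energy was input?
W_in = W_out/η = 337/0.74 = 455.4 J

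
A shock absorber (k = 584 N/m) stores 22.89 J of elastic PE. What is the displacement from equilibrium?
x = √(2·PE/k) = √(2·22.89/584) = 0.28 m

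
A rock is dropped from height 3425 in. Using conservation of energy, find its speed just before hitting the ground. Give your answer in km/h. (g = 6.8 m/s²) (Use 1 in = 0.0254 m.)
Convert to SI: h = 86.995 m
mgh = ½mv² ⇒ v = √(2gh) = √(2·6.8·86.995) = 34.3967 m/s = 123.8 km/h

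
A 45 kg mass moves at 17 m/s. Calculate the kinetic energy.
KE = ½mv² = ½(45)(17)² = 6502.5 J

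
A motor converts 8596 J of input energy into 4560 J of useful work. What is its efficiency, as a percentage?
η = W_out/W_in = 4560/8596 = 53.05%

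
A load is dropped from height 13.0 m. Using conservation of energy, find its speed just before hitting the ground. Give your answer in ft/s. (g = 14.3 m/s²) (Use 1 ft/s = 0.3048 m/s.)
mgh = ½mv² ⇒ v = √(2gh) = √(2·14.3·13.0) = 19.2821 m/s = 63.26 ft/s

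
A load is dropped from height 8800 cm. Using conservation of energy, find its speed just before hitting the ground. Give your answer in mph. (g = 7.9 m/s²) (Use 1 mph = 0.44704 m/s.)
Convert to SI: h = 88.0 m
mgh = ½mv² ⇒ v = √(2gh) = √(2·7.9·88.0) = 37.2881 m/s = 83.41 mph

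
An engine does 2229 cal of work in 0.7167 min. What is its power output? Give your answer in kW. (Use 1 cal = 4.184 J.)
Convert to SI: W = 9326.14 J, t = 43.002 s
P = W/t = 9326.14/43.002 = 216.877 W = 0.2169 kW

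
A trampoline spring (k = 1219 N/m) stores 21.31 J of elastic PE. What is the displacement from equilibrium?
x = √(2·PE/k) = √(2·21.31/1219) = 0.187 m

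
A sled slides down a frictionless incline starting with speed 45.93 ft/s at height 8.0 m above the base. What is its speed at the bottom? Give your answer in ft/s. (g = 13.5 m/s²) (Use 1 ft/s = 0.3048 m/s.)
Convert to SI: v₀ = 13.9995 m/s, h = 8.0 m
½mv₀² + mgh = ½mv² ⇒ v = √(v₀² + 2gh) = √(13.9995² + 2·13.5·8.0) = 20.2974 m/s = 66.59 ft/s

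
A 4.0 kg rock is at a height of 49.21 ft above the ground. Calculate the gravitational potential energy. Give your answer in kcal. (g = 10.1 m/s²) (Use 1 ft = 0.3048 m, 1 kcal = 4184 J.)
Convert to SI: m = 4.0 kg, h = 14.9992 m
PE = mgh = (4.0)(10.1)(14.9992) = 605.968 J = 0.1448 kcal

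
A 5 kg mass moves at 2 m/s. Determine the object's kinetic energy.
KE = ½mv² = ½(5)(2)² = 10.0 J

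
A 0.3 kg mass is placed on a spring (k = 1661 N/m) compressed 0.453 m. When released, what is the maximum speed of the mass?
½kx² = ½mv² ⇒ v = x√(k/m) = (0.453)√(1661/0.3) = 33.71 m/s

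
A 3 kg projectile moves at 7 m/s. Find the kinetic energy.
KE = ½mv² = ½(3)(7)² = 73.5 J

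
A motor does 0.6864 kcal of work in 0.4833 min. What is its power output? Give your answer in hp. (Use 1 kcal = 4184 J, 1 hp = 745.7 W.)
Convert to SI: W = 2871.9 J, t = 28.998 s
P = W/t = 2871.9/28.998 = 99.0378 W = 0.1328 hp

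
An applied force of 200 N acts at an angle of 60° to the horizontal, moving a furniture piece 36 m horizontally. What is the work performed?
W = F·d·cosθ = (200)(36)cos(60°) = 3600 J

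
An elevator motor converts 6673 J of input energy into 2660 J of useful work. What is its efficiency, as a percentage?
η = W_out/W_in = 2660/6673 = 39.86%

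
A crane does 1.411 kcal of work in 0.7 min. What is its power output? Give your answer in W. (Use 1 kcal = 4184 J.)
Convert to SI: W = 5903.62 J, t = 42.0 s
P = W/t = 5903.62/42.0 = 140.6 W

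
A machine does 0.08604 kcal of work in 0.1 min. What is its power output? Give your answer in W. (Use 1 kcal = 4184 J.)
Convert to SI: W = 359.991 J, t = 6.0 s
P = W/t = 359.991/6.0 = 60.0 W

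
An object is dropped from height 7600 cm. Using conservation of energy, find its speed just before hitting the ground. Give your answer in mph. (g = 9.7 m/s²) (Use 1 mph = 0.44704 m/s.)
Convert to SI: h = 76.0 m
mgh = ½mv² ⇒ v = √(2gh) = √(2·9.7·76.0) = 38.3979 m/s = 85.89 mph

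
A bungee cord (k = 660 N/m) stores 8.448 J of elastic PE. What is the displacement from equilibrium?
x = √(2·PE/k) = √(2·8.448/660) = 0.16 m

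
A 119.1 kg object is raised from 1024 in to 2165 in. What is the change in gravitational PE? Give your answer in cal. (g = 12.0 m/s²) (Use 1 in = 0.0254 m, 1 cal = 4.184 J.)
Convert to SI: m = 119.1 kg, Δh = 28.9814 m
ΔPE = mgΔh = (119.1)(12.0)(28.9814) = 41420.2 J = 9900 cal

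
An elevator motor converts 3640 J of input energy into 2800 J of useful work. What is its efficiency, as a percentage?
η = W_out/W_in = 2800/3640 = 76.92%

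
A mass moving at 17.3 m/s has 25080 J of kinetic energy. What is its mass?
m = 2·KE/v² = 2·25080/(17.3)² = 167.6 kg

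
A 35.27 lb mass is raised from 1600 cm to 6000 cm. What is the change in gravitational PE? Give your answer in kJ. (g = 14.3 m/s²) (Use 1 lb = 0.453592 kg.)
Convert to SI: m = 15.9982 kg, Δh = 44.0 m
ΔPE = mgΔh = (15.9982)(14.3)(44.0) = 10066.1 J = 10.07 kJ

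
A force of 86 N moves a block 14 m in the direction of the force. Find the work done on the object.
W = F·d = (86)(14) = 1204 J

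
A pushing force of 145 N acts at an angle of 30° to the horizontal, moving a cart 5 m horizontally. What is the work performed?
W = F·d·cosθ = (145)(5)cos(30°) = 627.9 J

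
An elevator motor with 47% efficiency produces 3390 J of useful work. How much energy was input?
W_in = W_out/η = 3390/0.47 = 7213 J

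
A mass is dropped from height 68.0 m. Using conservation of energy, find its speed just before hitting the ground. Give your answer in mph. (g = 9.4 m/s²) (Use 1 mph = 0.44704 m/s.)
mgh = ½mv² ⇒ v = √(2gh) = √(2·9.4·68.0) = 35.7547 m/s = 79.98 mph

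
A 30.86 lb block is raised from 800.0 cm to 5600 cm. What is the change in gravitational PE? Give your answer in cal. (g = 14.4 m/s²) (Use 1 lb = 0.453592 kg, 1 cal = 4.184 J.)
Convert to SI: m = 13.9978 kg, Δh = 48.0 m
ΔPE = mgΔh = (13.9978)(14.4)(48.0) = 9675.31 J = 2312 cal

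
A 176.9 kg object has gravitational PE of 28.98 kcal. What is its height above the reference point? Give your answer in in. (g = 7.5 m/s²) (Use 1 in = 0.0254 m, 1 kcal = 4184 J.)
Convert to SI: m = 176.9 kg, PE = 121252 J
h = PE/(mg) = 121252/(176.9·7.5) = 91.3905 m = 3598 in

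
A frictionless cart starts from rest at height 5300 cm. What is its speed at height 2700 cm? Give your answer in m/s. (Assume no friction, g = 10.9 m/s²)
Convert to SI: h₁−h₂ = 26.0 m
mgh₁ = mgh₂ + ½mv² ⇒ v = √(2g(h₁−h₂)) = √(2·10.9·26.0) = 23.81 m/s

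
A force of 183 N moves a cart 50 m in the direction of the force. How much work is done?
W = F·d = (183)(50) = 9150 J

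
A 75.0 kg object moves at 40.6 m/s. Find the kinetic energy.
KE = ½mv² = ½(75.0)(40.6)² = 61810 J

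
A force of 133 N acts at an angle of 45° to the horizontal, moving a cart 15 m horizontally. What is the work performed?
W = F·d·cosθ = (133)(15)cos(45°) = 1411 J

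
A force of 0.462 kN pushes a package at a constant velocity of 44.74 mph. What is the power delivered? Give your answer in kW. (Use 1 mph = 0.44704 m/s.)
Convert to SI: F = 462.0 N, v = 20.0006 m/s
P = Fv = (462.0)(20.0006) = 9240.26 W = 9.24 kW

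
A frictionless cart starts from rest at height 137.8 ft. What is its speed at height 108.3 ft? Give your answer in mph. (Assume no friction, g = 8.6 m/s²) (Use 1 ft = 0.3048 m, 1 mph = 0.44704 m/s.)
Convert to SI: h₁−h₂ = 8.9916 m
mgh₁ = mgh₂ + ½mv² ⇒ v = √(2g(h₁−h₂)) = √(2·8.6·8.9916) = 12.4361 m/s = 27.82 mph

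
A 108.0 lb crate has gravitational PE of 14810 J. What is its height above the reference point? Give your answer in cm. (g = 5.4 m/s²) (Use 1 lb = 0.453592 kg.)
Convert to SI: m = 48.9879 kg, PE = 14810.0 J
h = PE/(mg) = 14810.0/(48.9879·5.4) = 55.9851 m = 5599 cm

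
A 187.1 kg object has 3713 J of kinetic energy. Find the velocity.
v = √(2·KE/m) = √(2·3713/187.1) = 6.3 m/s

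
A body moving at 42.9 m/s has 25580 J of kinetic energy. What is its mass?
m = 2·KE/v² = 2·25580/(42.9)² = 27.8 kg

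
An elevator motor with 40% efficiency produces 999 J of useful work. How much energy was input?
W_in = W_out/η = 999/0.4 = 2498 J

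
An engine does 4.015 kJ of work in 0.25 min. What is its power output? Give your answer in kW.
Convert to SI: W = 4015.0 J, t = 15.0 s
P = W/t = 4015.0/15.0 = 267.667 W = 0.2677 kW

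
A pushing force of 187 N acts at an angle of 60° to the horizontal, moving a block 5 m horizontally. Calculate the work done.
W = F·d·cosθ = (187)(5)cos(60°) = 467.5 J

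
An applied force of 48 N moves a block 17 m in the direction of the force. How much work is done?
W = F·d = (48)(17) = 816.0 J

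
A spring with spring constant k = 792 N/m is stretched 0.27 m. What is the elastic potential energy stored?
PE = ½kx² = ½(792)(0.27)² = 28.87 J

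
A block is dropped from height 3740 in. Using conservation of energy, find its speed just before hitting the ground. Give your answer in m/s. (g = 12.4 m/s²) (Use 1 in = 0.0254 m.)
Convert to SI: h = 94.996 m
mgh = ½mv² ⇒ v = √(2gh) = √(2·12.4·94.996) = 48.54 m/s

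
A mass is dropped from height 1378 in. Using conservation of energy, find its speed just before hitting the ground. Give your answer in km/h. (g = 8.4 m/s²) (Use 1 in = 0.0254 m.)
Convert to SI: h = 35.0012 m
mgh = ½mv² ⇒ v = √(2gh) = √(2·8.4·35.0012) = 24.2491 m/s = 87.3 km/h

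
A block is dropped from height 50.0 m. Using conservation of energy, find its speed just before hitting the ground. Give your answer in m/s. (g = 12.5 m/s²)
mgh = ½mv² ⇒ v = √(2gh) = √(2·12.5·50.0) = 35.36 m/s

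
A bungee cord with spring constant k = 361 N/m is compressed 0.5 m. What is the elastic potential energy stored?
PE = ½kx² = ½(361)(0.5)² = 45.13 J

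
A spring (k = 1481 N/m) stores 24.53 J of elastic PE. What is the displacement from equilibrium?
x = √(2·PE/k) = √(2·24.53/1481) = 0.182 m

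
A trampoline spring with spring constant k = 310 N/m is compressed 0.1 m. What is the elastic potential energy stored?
PE = ½kx² = ½(310)(0.1)² = 1.55 J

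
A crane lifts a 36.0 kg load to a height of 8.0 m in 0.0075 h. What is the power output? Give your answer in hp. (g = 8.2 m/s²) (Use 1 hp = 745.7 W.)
Convert to SI: m = 36.0 kg, h = 8.0 m, t = 27.0 s
P = mgh/t = (36.0)(8.2)(8.0)/27.0 = 87.4667 W = 0.1173 hp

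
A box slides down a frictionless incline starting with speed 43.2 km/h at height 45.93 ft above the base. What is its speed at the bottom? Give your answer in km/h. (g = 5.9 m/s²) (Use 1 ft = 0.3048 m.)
Convert to SI: v₀ = 12.0 m/s, h = 13.9995 m
½mv₀² + mgh = ½mv² ⇒ v = √(v₀² + 2gh) = √(12.0² + 2·5.9·13.9995) = 17.5839 m/s = 63.3 km/h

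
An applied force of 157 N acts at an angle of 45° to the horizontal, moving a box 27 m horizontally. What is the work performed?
W = F·d·cosθ = (157)(27)cos(45°) = 2997 J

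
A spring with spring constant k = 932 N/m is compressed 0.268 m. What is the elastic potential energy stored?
PE = ½kx² = ½(932)(0.268)² = 33.47 J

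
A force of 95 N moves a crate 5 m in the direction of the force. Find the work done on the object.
W = F·d = (95)(5) = 475.0 J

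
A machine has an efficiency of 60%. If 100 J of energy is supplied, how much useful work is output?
W_out = η·W_in = 0.6·100 = 60.0 J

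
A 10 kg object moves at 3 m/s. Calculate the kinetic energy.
KE = ½mv² = ½(10)(3)² = 45.0 J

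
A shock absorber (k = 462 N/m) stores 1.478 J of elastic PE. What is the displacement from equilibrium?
x = √(2·PE/k) = √(2·1.478/462) = 0.07999 m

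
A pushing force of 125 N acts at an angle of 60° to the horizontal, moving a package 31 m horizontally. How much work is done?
W = F·d·cosθ = (125)(31)cos(60°) = 1938 J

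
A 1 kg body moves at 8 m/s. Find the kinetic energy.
KE = ½mv² = ½(1)(8)² = 32.0 J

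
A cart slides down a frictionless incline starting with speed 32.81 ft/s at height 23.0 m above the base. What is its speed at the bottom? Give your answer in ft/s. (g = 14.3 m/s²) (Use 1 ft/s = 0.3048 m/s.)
Convert to SI: v₀ = 10.0005 m/s, h = 23.0 m
½mv₀² + mgh = ½mv² ⇒ v = √(v₀² + 2gh) = √(10.0005² + 2·14.3·23.0) = 27.5283 m/s = 90.32 ft/s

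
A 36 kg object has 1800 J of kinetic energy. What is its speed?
v = √(2·KE/m) = √(2·1800/36) = 10.0 m/s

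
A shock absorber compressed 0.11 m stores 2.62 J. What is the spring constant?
k = 2·PE/x² = 2·2.62/(0.11)² = 433.1 N/m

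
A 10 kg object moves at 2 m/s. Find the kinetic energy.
KE = ½mv² = ½(10)(2)² = 20.0 J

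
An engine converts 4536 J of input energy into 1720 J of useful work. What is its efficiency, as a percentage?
η = W_out/W_in = 1720/4536 = 37.92%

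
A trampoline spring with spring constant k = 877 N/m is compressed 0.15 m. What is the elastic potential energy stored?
PE = ½kx² = ½(877)(0.15)² = 9.866 J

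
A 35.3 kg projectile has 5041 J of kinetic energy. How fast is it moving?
v = √(2·KE/m) = √(2·5041/35.3) = 16.9 m/s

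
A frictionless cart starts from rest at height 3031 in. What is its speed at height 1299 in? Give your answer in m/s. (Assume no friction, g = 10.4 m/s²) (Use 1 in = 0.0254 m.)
Convert to SI: h₁−h₂ = 43.9928 m
mgh₁ = mgh₂ + ½mv² ⇒ v = √(2g(h₁−h₂)) = √(2·10.4·43.9928) = 30.25 m/s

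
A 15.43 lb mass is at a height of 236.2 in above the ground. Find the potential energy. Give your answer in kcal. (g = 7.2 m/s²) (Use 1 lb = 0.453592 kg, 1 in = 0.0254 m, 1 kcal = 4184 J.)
Convert to SI: m = 6.99892 kg, h = 5.99948 m
PE = mgh = (6.99892)(7.2)(5.99948) = 302.327 J = 0.07226 kcal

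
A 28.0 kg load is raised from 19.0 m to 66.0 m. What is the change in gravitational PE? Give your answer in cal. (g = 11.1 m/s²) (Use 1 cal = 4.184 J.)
ΔPE = mgΔh = (28.0)(11.1)(47.0) = 14607.6 J = 3491 cal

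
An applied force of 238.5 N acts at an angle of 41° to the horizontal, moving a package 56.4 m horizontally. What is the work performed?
W = F·d·cosθ = (238.5)(56.4)cos(41°) = 10150 J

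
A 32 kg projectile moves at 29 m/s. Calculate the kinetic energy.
KE = ½mv² = ½(32)(29)² = 13456.0 J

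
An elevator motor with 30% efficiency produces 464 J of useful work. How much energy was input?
W_in = W_out/η = 464/0.3 = 1547 J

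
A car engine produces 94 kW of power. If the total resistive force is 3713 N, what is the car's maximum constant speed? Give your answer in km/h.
P = Fv ⇒ v = P/F = 94000 W/3713.0 N = 25.3165 m/s = 91.14 km/h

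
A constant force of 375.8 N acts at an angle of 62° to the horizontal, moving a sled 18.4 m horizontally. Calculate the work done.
W = F·d·cosθ = (375.8)(18.4)cos(62°) = 3246 J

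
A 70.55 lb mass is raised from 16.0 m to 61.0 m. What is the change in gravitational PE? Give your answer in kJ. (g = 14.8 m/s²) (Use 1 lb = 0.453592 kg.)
Convert to SI: m = 32.0009 kg, Δh = 45.0 m
ΔPE = mgΔh = (32.0009)(14.8)(45.0) = 21312.6 J = 21.31 kJ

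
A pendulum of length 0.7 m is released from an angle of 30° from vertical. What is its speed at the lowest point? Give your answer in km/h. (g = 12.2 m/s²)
h = L(1 − cosθ) = 0.7(1 − cos30°) = 0.0937822 m
v = √(2gh) = √(2·12.2·0.0937822) = 1.51271 m/s = 5.446 km/h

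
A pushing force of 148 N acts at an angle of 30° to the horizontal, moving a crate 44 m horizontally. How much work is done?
W = F·d·cosθ = (148)(44)cos(30°) = 5640 J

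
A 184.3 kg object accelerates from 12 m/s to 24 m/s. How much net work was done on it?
W = ΔKE = ½m(v₂² − v₁²) = ½(184.3)(24² − 12²) = 39808.8 J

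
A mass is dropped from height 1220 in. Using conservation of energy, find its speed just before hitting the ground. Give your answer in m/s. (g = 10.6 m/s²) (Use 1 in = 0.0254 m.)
Convert to SI: h = 30.988 m
mgh = ½mv² ⇒ v = √(2gh) = √(2·10.6·30.988) = 25.63 m/s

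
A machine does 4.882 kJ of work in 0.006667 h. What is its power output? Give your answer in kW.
Convert to SI: W = 4882.0 J, t = 24.0012 s
P = W/t = 4882.0/24.0012 = 203.406 W = 0.2034 kW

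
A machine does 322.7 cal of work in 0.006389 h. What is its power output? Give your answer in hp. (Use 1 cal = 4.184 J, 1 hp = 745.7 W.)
Convert to SI: W = 1350.18 J, t = 23.0004 s
P = W/t = 1350.18/23.0004 = 58.7023 W = 0.07872 hp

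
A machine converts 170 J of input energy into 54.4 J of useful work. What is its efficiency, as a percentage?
η = W_out/W_in = 54.4/170 = 32.0%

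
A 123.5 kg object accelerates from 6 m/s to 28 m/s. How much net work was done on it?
W = ΔKE = ½m(v₂² − v₁²) = ½(123.5)(28² − 6²) = 46189.0 J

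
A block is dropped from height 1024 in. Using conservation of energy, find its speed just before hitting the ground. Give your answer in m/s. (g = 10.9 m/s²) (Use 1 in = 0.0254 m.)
Convert to SI: h = 26.0096 m
mgh = ½mv² ⇒ v = √(2gh) = √(2·10.9·26.0096) = 23.81 m/s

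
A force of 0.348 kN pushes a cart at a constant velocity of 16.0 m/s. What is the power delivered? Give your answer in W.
Convert to SI: F = 348.0 N, v = 16.0 m/s
P = Fv = (348.0)(16.0) = 5568 W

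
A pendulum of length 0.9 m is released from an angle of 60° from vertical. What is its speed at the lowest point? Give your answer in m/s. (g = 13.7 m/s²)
h = L(1 − cosθ) = 0.9(1 − cos60°) = 0.45 m
v = √(2gh) = √(2·13.7·0.45) = 3.511 m/s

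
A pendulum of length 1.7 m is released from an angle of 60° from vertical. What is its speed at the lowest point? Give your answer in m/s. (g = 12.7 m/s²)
h = L(1 − cosθ) = 1.7(1 − cos60°) = 0.85 m
v = √(2gh) = √(2·12.7·0.85) = 4.647 m/s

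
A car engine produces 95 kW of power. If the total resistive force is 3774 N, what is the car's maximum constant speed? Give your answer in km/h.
P = Fv ⇒ v = P/F = 95000 W/3774.0 N = 25.1722 m/s = 90.62 km/h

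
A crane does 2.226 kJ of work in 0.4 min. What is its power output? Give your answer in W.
Convert to SI: W = 2226.0 J, t = 24.0 s
P = W/t = 2226.0/24.0 = 92.75 W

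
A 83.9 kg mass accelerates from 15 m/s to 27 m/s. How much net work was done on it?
W = ΔKE = ½m(v₂² − v₁²) = ½(83.9)(27² − 15²) = 21142.8 J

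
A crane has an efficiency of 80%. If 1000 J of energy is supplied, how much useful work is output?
W_out = η·W_in = 0.8·1000 = 800.0 J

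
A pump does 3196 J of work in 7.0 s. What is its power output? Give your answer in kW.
P = W/t = 3196.0/7.0 = 456.571 W = 0.4566 kW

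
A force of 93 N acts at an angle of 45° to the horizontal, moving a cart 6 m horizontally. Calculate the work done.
W = F·d·cosθ = (93)(6)cos(45°) = 394.6 J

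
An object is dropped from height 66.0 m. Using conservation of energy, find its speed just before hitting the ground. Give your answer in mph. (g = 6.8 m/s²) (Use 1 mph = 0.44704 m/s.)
mgh = ½mv² ⇒ v = √(2gh) = √(2·6.8·66.0) = 29.96 m/s = 67.02 mph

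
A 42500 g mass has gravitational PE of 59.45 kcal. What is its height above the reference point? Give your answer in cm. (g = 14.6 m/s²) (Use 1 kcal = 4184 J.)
Convert to SI: m = 42.5 kg, PE = 248739 J
h = PE/(mg) = 248739/(42.5·14.6) = 400.868 m = 40090 cm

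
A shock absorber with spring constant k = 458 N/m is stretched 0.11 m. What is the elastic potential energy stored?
PE = ½kx² = ½(458)(0.11)² = 2.771 J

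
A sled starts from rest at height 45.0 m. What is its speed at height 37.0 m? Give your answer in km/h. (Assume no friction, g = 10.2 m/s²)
mgh₁ = mgh₂ + ½mv² ⇒ v = √(2g(h₁−h₂)) = √(2·10.2·8.0) = 12.775 m/s = 45.99 km/h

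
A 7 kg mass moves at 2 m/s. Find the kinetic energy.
KE = ½mv² = ½(7)(2)² = 14.0 J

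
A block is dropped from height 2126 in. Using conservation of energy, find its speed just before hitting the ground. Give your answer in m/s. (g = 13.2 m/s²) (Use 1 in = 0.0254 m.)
Convert to SI: h = 54.0004 m
mgh = ½mv² ⇒ v = √(2gh) = √(2·13.2·54.0004) = 37.76 m/s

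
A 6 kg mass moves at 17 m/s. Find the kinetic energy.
KE = ½mv² = ½(6)(17)² = 867.0 J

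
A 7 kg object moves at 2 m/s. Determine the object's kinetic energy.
KE = ½mv² = ½(7)(2)² = 14.0 J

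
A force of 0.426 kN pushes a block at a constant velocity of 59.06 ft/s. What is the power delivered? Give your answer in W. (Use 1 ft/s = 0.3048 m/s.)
Convert to SI: F = 426.0 N, v = 18.0015 m/s
P = Fv = (426.0)(18.0015) = 7669 W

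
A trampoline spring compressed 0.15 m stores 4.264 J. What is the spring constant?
k = 2·PE/x² = 2·4.264/(0.15)² = 379.0 N/m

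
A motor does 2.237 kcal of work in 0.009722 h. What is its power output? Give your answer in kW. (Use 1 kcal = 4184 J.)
Convert to SI: W = 9359.61 J, t = 34.9992 s
P = W/t = 9359.61/34.9992 = 267.423 W = 0.2674 kW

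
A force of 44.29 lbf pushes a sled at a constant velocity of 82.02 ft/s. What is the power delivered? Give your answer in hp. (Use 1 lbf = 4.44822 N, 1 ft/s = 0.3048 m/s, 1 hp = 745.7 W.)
Convert to SI: F = 197.012 N, v = 24.9997 m/s
P = Fv = (197.012)(24.9997) = 4925.23 W = 6.605 hp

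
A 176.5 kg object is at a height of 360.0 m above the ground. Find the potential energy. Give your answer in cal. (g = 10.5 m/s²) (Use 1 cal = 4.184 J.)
PE = mgh = (176.5)(10.5)(360.0) = 667170 J = 159500 cal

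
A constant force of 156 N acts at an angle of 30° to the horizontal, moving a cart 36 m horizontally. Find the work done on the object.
W = F·d·cosθ = (156)(36)cos(30°) = 4864 J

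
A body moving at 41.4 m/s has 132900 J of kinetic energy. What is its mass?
m = 2·KE/v² = 2·132900/(41.4)² = 155.1 kg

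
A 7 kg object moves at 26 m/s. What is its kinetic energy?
KE = ½mv² = ½(7)(26)² = 2366.0 J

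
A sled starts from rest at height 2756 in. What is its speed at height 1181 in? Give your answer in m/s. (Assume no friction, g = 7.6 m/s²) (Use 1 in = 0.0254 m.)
Convert to SI: h₁−h₂ = 40.005 m
mgh₁ = mgh₂ + ½mv² ⇒ v = √(2g(h₁−h₂)) = √(2·7.6·40.005) = 24.66 m/s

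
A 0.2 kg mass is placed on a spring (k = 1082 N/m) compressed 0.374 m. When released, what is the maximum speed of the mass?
½kx² = ½mv² ⇒ v = x√(k/m) = (0.374)√(1082/0.2) = 27.51 m/s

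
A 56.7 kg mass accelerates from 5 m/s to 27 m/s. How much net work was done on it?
W = ΔKE = ½m(v₂² − v₁²) = ½(56.7)(27² − 5²) = 19958.4 J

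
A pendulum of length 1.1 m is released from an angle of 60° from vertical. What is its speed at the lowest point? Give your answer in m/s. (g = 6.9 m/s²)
h = L(1 − cosθ) = 1.1(1 − cos60°) = 0.55 m
v = √(2gh) = √(2·6.9·0.55) = 2.755 m/s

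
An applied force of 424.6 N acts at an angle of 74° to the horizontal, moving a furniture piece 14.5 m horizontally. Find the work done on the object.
W = F·d·cosθ = (424.6)(14.5)cos(74°) = 1697 J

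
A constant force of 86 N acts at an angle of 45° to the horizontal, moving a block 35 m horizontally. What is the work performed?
W = F·d·cosθ = (86)(35)cos(45°) = 2128 J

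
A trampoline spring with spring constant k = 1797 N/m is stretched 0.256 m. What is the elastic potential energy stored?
PE = ½kx² = ½(1797)(0.256)² = 58.88 J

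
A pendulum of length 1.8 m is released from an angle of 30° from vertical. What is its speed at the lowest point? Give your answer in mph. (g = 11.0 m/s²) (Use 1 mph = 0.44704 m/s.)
h = L(1 − cosθ) = 1.8(1 − cos30°) = 0.241154 m
v = √(2gh) = √(2·11.0·0.241154) = 2.30334 m/s = 5.152 mph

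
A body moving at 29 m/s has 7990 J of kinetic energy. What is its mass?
m = 2·KE/v² = 2·7990/(29)² = 19.0 kg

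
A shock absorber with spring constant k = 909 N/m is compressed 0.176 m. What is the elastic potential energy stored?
PE = ½kx² = ½(909)(0.176)² = 14.08 J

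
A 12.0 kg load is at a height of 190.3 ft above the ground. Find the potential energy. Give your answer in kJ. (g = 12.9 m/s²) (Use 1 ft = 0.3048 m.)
Convert to SI: m = 12.0 kg, h = 58.0034 m
PE = mgh = (12.0)(12.9)(58.0034) = 8978.93 J = 8.979 kJ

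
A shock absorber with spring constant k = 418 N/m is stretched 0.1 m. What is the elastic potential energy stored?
PE = ½kx² = ½(418)(0.1)² = 2.09 J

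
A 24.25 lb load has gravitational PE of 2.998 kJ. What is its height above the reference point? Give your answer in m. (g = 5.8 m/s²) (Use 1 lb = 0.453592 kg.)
Convert to SI: m = 10.9996 kg, PE = 2998.0 J
h = PE/(mg) = 2998.0/(10.9996·5.8) = 46.99 m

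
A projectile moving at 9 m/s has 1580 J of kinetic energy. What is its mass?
m = 2·KE/v² = 2·1580/(9)² = 39.01 kg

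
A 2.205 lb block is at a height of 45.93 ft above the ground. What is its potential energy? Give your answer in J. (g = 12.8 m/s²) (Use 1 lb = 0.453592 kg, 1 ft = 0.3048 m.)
Convert to SI: m = 1.00017 kg, h = 13.9995 m
PE = mgh = (1.00017)(12.8)(13.9995) = 179.2 J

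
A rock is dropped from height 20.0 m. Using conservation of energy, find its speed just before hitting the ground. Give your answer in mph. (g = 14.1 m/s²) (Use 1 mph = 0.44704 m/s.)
mgh = ½mv² ⇒ v = √(2gh) = √(2·14.1·20.0) = 23.7487 m/s = 53.12 mph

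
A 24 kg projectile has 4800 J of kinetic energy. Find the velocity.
v = √(2·KE/m) = √(2·4800/24) = 20.0 m/s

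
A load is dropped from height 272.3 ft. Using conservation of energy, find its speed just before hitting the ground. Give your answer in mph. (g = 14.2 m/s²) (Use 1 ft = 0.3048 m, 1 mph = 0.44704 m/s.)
Convert to SI: h = 82.997 m
mgh = ½mv² ⇒ v = √(2gh) = √(2·14.2·82.997) = 48.5501 m/s = 108.6 mph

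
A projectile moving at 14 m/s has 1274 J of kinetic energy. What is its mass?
m = 2·KE/v² = 2·1274/(14)² = 13.0 kg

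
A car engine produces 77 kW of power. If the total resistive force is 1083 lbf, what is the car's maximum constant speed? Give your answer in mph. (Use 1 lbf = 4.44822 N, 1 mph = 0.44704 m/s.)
Convert to SI: F = 4817.42 N
P = Fv ⇒ v = P/F = 77000 W/4817.42 N = 15.9837 m/s = 35.75 mph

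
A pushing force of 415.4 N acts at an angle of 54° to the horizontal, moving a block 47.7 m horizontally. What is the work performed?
W = F·d·cosθ = (415.4)(47.7)cos(54°) = 11650 J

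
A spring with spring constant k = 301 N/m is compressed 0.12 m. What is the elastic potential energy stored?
PE = ½kx² = ½(301)(0.12)² = 2.167 J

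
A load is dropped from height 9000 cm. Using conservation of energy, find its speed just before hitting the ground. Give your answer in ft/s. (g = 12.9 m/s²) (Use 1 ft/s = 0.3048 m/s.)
Convert to SI: h = 90.0 m
mgh = ½mv² ⇒ v = √(2gh) = √(2·12.9·90.0) = 48.1871 m/s = 158.1 ft/s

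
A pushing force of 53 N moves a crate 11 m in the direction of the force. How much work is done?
W = F·d = (53)(11) = 583.0 J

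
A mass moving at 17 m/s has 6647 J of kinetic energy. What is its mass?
m = 2·KE/v² = 2·6647/(17)² = 46.0 kg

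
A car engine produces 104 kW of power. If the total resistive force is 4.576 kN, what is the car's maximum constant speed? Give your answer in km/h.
Convert to SI: F = 4576.0 N
P = Fv ⇒ v = P/F = 104000 W/4576.0 N = 22.7273 m/s = 81.82 km/h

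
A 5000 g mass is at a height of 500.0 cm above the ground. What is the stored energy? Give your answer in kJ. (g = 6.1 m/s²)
Convert to SI: m = 5.0 kg, h = 5.0 m
PE = mgh = (5.0)(6.1)(5.0) = 152.5 J = 0.1525 kJ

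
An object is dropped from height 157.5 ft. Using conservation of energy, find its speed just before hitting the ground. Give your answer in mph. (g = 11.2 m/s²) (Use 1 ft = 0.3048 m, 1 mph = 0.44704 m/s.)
Convert to SI: h = 48.006 m
mgh = ½mv² ⇒ v = √(2gh) = √(2·11.2·48.006) = 32.7923 m/s = 73.35 mph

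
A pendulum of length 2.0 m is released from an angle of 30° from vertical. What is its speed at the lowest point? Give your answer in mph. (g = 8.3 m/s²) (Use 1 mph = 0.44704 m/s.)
h = L(1 − cosθ) = 2.0(1 − cos30°) = 0.267949 m
v = √(2gh) = √(2·8.3·0.267949) = 2.10902 m/s = 4.718 mph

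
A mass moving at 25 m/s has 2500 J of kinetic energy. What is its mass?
m = 2·KE/v² = 2·2500/(25)² = 8.0 kg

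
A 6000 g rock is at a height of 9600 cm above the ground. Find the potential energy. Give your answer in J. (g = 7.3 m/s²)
Convert to SI: m = 6.0 kg, h = 96.0 m
PE = mgh = (6.0)(7.3)(96.0) = 4205 J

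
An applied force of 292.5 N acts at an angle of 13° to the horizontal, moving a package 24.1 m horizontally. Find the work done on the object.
W = F·d·cosθ = (292.5)(24.1)cos(13°) = 6869 J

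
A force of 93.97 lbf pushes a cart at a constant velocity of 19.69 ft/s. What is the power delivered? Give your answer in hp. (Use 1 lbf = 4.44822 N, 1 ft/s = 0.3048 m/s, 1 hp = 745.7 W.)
Convert to SI: F = 417.999 N, v = 6.00151 m/s
P = Fv = (417.999)(6.00151) = 2508.63 W = 3.364 hp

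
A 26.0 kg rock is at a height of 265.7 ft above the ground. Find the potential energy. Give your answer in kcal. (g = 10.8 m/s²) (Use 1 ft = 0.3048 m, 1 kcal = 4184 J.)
Convert to SI: m = 26.0 kg, h = 80.9854 m
PE = mgh = (26.0)(10.8)(80.9854) = 22740.7 J = 5.435 kcal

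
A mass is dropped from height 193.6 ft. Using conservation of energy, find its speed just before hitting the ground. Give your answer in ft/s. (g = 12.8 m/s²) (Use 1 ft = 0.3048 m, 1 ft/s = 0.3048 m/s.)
Convert to SI: h = 59.0093 m
mgh = ½mv² ⇒ v = √(2gh) = √(2·12.8·59.0093) = 38.8669 m/s = 127.5 ft/s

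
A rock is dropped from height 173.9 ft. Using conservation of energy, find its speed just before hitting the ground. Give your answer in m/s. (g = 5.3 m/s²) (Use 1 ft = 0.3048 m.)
Convert to SI: h = 53.0047 m
mgh = ½mv² ⇒ v = √(2gh) = √(2·5.3·53.0047) = 23.7 m/s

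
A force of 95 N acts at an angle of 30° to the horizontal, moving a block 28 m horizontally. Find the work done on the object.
W = F·d·cosθ = (95)(28)cos(30°) = 2304 J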